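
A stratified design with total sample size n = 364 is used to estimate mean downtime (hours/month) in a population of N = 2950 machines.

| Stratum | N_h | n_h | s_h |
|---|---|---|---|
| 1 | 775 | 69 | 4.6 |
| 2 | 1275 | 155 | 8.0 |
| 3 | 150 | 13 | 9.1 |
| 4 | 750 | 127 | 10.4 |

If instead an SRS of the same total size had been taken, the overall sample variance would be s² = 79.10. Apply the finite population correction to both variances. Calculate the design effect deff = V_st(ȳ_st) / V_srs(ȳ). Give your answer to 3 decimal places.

deff ≈ 0.776

V̂(ȳ_st) = Σ W_h² (1 − n_h/N_h) s_h²/n_h, with W_h = N_h/N and N = 2950:
  stratum 1: (775/2950)²·(1 − 69/775)·4.6²/69 = 0.019281
  stratum 2: (1275/2950)²·(1 − 155/1275)·8.0²/155 = 0.0677536
  stratum 3: (150/2950)²·(1 − 13/150)·9.1²/13 = 0.0150421
  stratum 4: (750/2950)²·(1 − 127/750)·10.4²/127 = 0.0457265
V_st = 0.147803
V_srs = (1 − 364/2950)·79.10/364 = 0.190494
deff = V_st / V_srs = 0.147803/0.190494 = 0.7759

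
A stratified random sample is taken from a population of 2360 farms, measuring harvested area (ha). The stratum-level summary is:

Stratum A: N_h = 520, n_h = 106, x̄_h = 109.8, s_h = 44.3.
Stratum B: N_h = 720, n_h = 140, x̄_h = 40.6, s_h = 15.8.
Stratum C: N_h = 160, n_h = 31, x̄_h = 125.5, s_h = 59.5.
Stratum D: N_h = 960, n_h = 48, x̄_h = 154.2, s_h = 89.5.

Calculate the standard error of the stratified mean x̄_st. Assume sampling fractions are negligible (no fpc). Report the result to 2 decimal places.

SE(x̄_st) ≈ 5.40

V̂(x̄_st) = Σ W_h² s_h²/n_h, with W_h = N_h/N and N = 2360:
  stratum A: (520/2360)²·44.3²/106 = 0.898844
  stratum B: (720/2360)²·15.8²/140 = 0.165969
  stratum C: (160/2360)²·59.5²/31 = 0.524914
  stratum D: (960/2360)²·89.5²/48 = 27.6136
V̂(x̄_st) = 29.2033
SE(x̄_st) = √29.2033 = 5.40401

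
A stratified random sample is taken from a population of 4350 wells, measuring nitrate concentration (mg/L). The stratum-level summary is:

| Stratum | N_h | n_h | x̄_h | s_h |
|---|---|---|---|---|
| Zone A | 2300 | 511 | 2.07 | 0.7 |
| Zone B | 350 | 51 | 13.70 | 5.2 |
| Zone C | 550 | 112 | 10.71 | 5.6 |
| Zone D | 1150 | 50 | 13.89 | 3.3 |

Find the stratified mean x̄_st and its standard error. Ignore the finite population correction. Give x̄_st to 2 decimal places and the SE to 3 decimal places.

x̄_st ≈ 7.22, SE ≈ 0.153

x̄_st = Σ W_h x̄_h = (2300·2.07 + 350·13.70 + 550·10.71 + 1150·13.89)/4350 = 7.22299
V̂(x̄_st) = Σ W_h² s_h²/n_h, with W_h = N_h/N and N = 4350:
  stratum Zone A: (2300/4350)²·0.7²/511 = 0.000268073
  stratum Zone B: (350/4350)²·5.2²/51 = 0.00343237
  stratum Zone C: (550/4350)²·5.6²/112 = 0.00447615
  stratum Zone D: (1150/4350)²·3.3²/50 = 0.0152221
V̂(x̄_st) = 0.0233987
SE(x̄_st) = √0.0233987 = 0.152966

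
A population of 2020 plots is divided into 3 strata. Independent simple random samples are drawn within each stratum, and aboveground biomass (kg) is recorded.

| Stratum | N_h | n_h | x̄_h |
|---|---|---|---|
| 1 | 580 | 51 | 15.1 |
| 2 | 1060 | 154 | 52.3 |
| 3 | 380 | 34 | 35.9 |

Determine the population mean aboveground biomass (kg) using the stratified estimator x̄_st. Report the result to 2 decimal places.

x̄_st ≈ 38.53

N = Σ N_h = 2020. Stratum weights W_h = N_h/N.
x̄_st = (580·15.1 + 1060·52.3 + 380·35.9) / 2020 = 38.5337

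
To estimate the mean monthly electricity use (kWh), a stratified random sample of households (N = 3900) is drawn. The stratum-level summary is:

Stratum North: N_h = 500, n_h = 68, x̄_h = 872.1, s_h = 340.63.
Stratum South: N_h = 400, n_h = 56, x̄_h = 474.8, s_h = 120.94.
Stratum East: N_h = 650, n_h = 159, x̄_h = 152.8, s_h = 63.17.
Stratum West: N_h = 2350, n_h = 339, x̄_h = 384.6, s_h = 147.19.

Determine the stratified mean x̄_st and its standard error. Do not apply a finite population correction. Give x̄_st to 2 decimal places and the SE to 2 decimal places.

x̄_st ≈ 417.72, SE ≈ 7.40

x̄_st = Σ W_h x̄_h = (500·872.1 + 400·474.8 + 650·152.8 + 2350·384.6)/3900 = 417.71795
V̂(x̄_st) = Σ W_h² s_h²/n_h, with W_h = N_h/N and N = 3900:
  stratum North: (500/3900)²·340.63²/68 = 28.0458
  stratum South: (400/3900)²·120.94²/56 = 2.74753
  stratum East: (650/3900)²·63.17²/159 = 0.697143
  stratum West: (2350/3900)²·147.19²/339 = 23.204
V̂(x̄_st) = 54.6945
SE(x̄_st) = √54.6945 = 7.39557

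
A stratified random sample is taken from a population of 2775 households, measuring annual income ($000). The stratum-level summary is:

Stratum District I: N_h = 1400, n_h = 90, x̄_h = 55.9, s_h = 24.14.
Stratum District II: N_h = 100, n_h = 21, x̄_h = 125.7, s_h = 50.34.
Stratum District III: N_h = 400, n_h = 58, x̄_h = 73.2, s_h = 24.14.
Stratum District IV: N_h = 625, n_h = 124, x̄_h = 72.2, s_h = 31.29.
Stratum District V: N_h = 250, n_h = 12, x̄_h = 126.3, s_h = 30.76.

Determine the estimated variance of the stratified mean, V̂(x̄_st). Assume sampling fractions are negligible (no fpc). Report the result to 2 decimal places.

V̂(x̄_st) ≈ 3.05

V̂(x̄_st) = Σ W_h² s_h²/n_h, with W_h = N_h/N and N = 2775:
  stratum District I: (1400/2775)²·24.14²/90 = 1.64802
  stratum District II: (100/2775)²·50.34²/21 = 0.156704
  stratum District III: (400/2775)²·24.14²/58 = 0.208757
  stratum District IV: (625/2775)²·31.29²/124 = 0.400519
  stratum District V: (250/2775)²·30.76²/12 = 0.639949
V̂(x̄_st) = 3.05395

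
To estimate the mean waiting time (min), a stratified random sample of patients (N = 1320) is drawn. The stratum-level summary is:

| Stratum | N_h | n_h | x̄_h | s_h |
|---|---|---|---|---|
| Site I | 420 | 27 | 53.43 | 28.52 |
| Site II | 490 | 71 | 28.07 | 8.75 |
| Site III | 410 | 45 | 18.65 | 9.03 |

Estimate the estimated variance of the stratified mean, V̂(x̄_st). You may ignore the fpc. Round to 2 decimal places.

V̂(x̄_st) ≈ 3.37

V̂(x̄_st) = Σ W_h² s_h²/n_h, with W_h = N_h/N and N = 1320:
  stratum Site I: (420/1320)²·28.52²/27 = 3.0499
  stratum Site II: (490/1320)²·8.75²/71 = 0.148594
  stratum Site III: (410/1320)²·9.03²/45 = 0.174817
V̂(x̄_st) = 3.37331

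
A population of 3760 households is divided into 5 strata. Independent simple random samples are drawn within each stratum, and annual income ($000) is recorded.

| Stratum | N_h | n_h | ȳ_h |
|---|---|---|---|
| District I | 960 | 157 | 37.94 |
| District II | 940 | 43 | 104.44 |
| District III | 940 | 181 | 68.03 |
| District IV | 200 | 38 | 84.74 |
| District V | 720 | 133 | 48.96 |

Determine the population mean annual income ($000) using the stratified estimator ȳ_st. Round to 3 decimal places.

ȳ_st ≈ 66.687

N = Σ N_h = 3760. Stratum weights W_h = N_h/N.
ȳ_st = (960·37.94 + 940·104.44 + 940·68.03 + 200·84.74 + 720·48.96) / 3760 = 66.68707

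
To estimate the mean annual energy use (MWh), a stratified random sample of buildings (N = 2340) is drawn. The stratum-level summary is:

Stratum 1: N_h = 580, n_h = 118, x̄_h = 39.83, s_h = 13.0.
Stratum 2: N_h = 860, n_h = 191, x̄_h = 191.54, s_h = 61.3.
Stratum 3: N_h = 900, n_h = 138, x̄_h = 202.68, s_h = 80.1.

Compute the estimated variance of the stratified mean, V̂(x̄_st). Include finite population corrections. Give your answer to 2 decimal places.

V̂(x̄_st) ≈ 7.96

V̂(x̄_st) = Σ W_h² (1 − n_h/N_h) s_h²/n_h, with W_h = N_h/N and N = 2340:
  stratum 1: (580/2340)²·(1 − 118/580)·13.0²/118 = 0.0700879
  stratum 2: (860/2340)²·(1 − 191/860)·61.3²/191 = 2.06719
  stratum 3: (900/2340)²·(1 − 138/900)·80.1²/138 = 5.82307
V̂(x̄_st) = 7.96034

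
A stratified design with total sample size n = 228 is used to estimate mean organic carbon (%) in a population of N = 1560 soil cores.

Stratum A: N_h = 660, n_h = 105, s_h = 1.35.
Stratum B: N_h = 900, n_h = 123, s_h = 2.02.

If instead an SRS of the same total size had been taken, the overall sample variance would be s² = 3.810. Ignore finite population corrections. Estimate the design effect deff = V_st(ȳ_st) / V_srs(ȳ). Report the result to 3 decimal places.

deff ≈ 0.847

V̂(ȳ_st) = Σ W_h² s_h²/n_h, with W_h = N_h/N and N = 1560:
  stratum A: (660/1560)²·1.35²/105 = 0.00310683
  stratum B: (900/1560)²·2.02²/123 = 0.0110416
V_st = 0.0141485
V_srs = s²/n = 3.810/228 = 0.0167105
deff = V_st / V_srs = 0.0141485/0.0167105 = 0.8467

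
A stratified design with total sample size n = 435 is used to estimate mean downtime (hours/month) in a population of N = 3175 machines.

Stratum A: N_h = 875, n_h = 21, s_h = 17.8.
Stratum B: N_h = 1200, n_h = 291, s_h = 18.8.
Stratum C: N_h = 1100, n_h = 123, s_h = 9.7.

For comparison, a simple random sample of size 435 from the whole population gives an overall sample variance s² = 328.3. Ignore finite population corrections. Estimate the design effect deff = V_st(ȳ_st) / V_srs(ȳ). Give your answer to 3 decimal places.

deff ≈ 1.870

V̂(ȳ_st) = Σ W_h² s_h²/n_h, with W_h = N_h/N and N = 3175:
  stratum A: (875/3175)²·17.8²/21 = 1.14591
  stratum B: (1200/3175)²·18.8²/291 = 0.173499
  stratum C: (1100/3175)²·9.7²/123 = 0.0918198
V_st = 1.41123
V_srs = s²/n = 328.3/435 = 0.754713
deff = V_st / V_srs = 1.41123/0.754713 = 1.8699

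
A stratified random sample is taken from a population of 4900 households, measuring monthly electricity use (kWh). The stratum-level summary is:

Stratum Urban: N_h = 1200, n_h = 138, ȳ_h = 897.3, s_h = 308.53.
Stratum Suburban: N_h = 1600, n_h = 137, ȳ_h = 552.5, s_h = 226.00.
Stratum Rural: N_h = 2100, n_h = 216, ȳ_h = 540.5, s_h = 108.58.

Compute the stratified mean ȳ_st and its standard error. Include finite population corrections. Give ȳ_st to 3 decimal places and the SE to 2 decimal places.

ȳ_st ≈ 631.798, SE ≈ 9.05

ȳ_st = Σ W_h ȳ_h = (1200·897.3 + 1600·552.5 + 2100·540.5)/4900 = 631.79796
V̂(ȳ_st) = Σ W_h² (1 − n_h/N_h) s_h²/n_h, with W_h = N_h/N and N = 4900:
  stratum Urban: (1200/4900)²·(1 − 138/1200)·308.53²/138 = 36.6125
  stratum Suburban: (1600/4900)²·(1 − 137/1600)·226.00²/137 = 36.347
  stratum Rural: (2100/4900)²·(1 − 216/2100)·108.58²/216 = 8.99402
V̂(ȳ_st) = 81.9535
SE(ȳ_st) = √81.9535 = 9.05282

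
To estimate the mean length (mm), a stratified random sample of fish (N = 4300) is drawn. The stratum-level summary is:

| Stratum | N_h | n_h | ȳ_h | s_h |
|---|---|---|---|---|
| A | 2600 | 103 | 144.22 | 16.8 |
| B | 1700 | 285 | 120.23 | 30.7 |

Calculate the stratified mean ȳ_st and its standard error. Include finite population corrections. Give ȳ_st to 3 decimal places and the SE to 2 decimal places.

ȳ_st ≈ 134.736, SE ≈ 1.18

ȳ_st = Σ W_h ȳ_h = (2600·144.22 + 1700·120.23)/4300 = 134.73558
V̂(ȳ_st) = Σ W_h² (1 − n_h/N_h) s_h²/n_h, with W_h = N_h/N and N = 4300:
  stratum A: (2600/4300)²·(1 − 103/2600)·16.8²/103 = 0.962136
  stratum B: (1700/4300)²·(1 − 285/1700)·30.7²/285 = 0.43023
V̂(ȳ_st) = 1.39237
SE(ȳ_st) = √1.39237 = 1.17999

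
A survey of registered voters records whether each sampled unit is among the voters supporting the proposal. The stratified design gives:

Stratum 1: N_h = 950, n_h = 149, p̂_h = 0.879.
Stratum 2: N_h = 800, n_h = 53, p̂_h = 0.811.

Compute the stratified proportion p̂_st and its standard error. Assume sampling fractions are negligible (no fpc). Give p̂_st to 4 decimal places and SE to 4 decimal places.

p̂_st ≈ 0.8479, SE ≈ 0.0288

N = 1750; stratum weights W_h = N_h/N.
p̂_st = Σ W_h p̂_h = (950·0.879 + 800·0.811)/1750 = 0.84791
V̂(p̂_st) = Σ W_h² p̂_h(1−p̂_h)/(n_h−1):
  stratum 1: (950/1750)²·0.879·0.121/148 = 0.000211779
  stratum 2: (800/1750)²·0.811·0.189/52 = 0.000616004
V̂(p̂_st) = 0.000827783; SE = √V̂ = 0.0287712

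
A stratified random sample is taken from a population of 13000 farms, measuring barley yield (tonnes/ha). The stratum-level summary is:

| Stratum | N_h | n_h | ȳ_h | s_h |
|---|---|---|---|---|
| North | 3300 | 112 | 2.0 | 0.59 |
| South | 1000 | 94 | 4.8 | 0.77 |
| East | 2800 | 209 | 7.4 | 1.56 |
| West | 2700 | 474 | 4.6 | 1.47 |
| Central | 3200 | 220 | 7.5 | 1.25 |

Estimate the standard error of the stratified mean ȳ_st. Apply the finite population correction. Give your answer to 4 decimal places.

SE(ȳ_st) ≈ 0.0359

V̂(ȳ_st) = Σ W_h² (1 − n_h/N_h) s_h²/n_h, with W_h = N_h/N and N = 13000:
  stratum North: (3300/13000)²·(1 − 112/3300)·0.59²/112 = 0.000193478
  stratum South: (1000/13000)²·(1 − 94/1000)·0.77²/94 = 3.38139e-05
  stratum East: (2800/13000)²·(1 − 209/2800)·1.56²/209 = 0.000499852
  stratum West: (2700/13000)²·(1 − 474/2700)·1.47²/474 = 0.000162128
  stratum Central: (3200/13000)²·(1 − 220/3200)·1.25²/220 = 0.000400753
V̂(ȳ_st) = 0.00129003
SE(ȳ_st) = √0.00129003 = 0.0359169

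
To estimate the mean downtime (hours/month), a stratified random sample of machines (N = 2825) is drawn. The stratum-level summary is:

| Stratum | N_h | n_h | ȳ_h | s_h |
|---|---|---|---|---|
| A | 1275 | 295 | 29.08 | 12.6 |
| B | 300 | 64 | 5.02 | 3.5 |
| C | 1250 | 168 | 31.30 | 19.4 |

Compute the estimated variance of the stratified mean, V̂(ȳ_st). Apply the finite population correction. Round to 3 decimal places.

V̂(ȳ_st) ≈ 0.466

V̂(ȳ_st) = Σ W_h² (1 − n_h/N_h) s_h²/n_h, with W_h = N_h/N and N = 2825:
  stratum A: (1275/2825)²·(1 − 295/1275)·12.6²/295 = 0.0842594
  stratum B: (300/2825)²·(1 − 64/300)·3.5²/64 = 0.00169806
  stratum C: (1250/2825)²·(1 − 168/1250)·19.4²/168 = 0.37966
V̂(ȳ_st) = 0.465617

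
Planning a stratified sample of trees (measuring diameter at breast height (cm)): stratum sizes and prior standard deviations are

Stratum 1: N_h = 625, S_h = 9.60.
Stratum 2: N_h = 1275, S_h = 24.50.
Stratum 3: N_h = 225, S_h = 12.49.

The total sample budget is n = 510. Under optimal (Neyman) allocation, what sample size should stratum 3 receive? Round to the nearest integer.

Neyman allocation: n_h = n · N_h S_h / Σ N_i S_i, with n = 510.
  stratum 1: N_h·S_h = 625·9.60 = 6000.00
  stratum 2: N_h·S_h = 1275·24.50 = 31237.50
  stratum 3: N_h·S_h = 225·12.49 = 2810.25
Σ N_h S_h = 40047.75
n for stratum 3 = 510·2810.25/40047.75 = 35.788 → 36

36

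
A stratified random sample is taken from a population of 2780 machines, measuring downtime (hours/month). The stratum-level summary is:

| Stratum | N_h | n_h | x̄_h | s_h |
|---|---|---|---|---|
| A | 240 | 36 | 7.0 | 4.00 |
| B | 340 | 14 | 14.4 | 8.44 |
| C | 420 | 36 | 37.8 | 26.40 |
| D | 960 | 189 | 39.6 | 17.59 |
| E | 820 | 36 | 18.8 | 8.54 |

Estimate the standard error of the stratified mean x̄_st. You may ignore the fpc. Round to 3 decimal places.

SE(x̄_st) ≈ 0.945

V̂(x̄_st) = Σ W_h² s_h²/n_h, with W_h = N_h/N and N = 2780:
  stratum A: (240/2780)²·4.00²/36 = 0.00331246
  stratum B: (340/2780)²·8.44²/14 = 0.0761071
  stratum C: (420/2780)²·26.40²/36 = 0.44189
  stratum D: (960/2780)²·17.59²/189 = 0.195219
  stratum E: (820/2780)²·8.54²/36 = 0.176259
V̂(x̄_st) = 0.892788
SE(x̄_st) = √0.892788 = 0.944875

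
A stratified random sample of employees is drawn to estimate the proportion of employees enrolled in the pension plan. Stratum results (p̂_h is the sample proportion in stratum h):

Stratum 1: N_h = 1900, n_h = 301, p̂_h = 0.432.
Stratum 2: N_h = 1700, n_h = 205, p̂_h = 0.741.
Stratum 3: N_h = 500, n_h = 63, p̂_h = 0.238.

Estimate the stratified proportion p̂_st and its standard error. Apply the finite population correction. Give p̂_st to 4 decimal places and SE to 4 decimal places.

p̂_st ≈ 0.5365, SE ≈ 0.0181

N = 4100; stratum weights W_h = N_h/N.
p̂_st = Σ W_h p̂_h = (1900·0.432 + 1700·0.741 + 500·0.238)/4100 = 0.53646
V̂(p̂_st) = Σ W_h² (1 − n_h/N_h) p̂_h(1−p̂_h)/(n_h−1):
  stratum 1: (1900/4100)²·(1 − 301/1900)·0.432·0.568/300 = 0.000147824
  stratum 2: (1700/4100)²·(1 − 205/1700)·0.741·0.259/204 = 0.000142236
  stratum 3: (500/4100)²·(1 − 63/500)·0.238·0.762/62 = 3.8021e-05
V̂(p̂_st) = 0.000328081; SE = √V̂ = 0.018113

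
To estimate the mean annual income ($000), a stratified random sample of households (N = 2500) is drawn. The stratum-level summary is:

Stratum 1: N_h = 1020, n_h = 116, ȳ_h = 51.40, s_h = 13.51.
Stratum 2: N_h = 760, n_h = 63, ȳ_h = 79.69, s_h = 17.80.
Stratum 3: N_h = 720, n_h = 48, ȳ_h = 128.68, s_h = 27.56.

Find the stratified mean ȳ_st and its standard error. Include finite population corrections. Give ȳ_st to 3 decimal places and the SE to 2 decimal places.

ȳ_st = Σ W_h ȳ_h = (1020·51.40 + 760·79.69 + 720·128.68)/2500 = 82.25680
V̂(ȳ_st) = Σ W_h² (1 − n_h/N_h) s_h²/n_h, with W_h = N_h/N and N = 2500:
  stratum 1: (1020/2500)²·(1 − 116/1020)·13.51²/116 = 0.232135
  stratum 2: (760/2500)²·(1 − 63/760)·17.80²/63 = 0.426251
  stratum 3: (720/2500)²·(1 − 48/720)·27.56²/48 = 1.22501
V̂(ȳ_st) = 1.88339
SE(ȳ_st) = √1.88339 = 1.37237

ȳ_st ≈ 82.257, SE ≈ 1.37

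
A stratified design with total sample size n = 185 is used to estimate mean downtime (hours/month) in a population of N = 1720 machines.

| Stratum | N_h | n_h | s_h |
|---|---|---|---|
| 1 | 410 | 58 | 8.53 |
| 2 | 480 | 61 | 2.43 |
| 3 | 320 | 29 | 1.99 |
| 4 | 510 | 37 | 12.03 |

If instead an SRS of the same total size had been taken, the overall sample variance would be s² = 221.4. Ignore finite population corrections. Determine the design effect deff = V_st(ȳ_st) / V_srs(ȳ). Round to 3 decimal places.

V̂(ȳ_st) = Σ W_h² s_h²/n_h, with W_h = N_h/N and N = 1720:
  stratum 1: (410/1720)²·8.53²/58 = 0.0712822
  stratum 2: (480/1720)²·2.43²/61 = 0.00753891
  stratum 3: (320/1720)²·1.99²/29 = 0.00472663
  stratum 4: (510/1720)²·12.03²/37 = 0.343885
V_st = 0.427433
V_srs = s²/n = 221.4/185 = 1.19676
deff = V_st / V_srs = 0.427433/1.19676 = 0.3572

deff ≈ 0.357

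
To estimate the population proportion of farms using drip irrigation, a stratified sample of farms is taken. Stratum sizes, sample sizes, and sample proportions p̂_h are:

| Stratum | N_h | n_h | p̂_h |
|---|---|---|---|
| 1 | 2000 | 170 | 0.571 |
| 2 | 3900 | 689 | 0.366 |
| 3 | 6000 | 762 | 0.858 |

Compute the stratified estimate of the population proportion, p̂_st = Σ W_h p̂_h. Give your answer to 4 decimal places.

N = 11900; stratum weights W_h = N_h/N.
p̂_st = Σ W_h p̂_h = (2000·0.571 + 3900·0.366 + 6000·0.858)/11900 = 0.64852

p̂_st ≈ 0.6485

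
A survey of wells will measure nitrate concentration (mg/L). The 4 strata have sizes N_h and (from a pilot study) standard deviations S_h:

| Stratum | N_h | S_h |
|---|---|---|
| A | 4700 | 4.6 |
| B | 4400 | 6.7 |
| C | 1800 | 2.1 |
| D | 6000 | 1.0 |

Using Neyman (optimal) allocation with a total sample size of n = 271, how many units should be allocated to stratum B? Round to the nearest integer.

Neyman allocation: n_h = n · N_h S_h / Σ N_i S_i, with n = 271.
  stratum A: N_h·S_h = 4700·4.6 = 21620.00
  stratum B: N_h·S_h = 4400·6.7 = 29480.00
  stratum C: N_h·S_h = 1800·2.1 = 3780.00
  stratum D: N_h·S_h = 6000·1.0 = 6000.00
Σ N_h S_h = 60880.00
n for stratum B = 271·29480.00/60880.00 = 131.227 → 131

131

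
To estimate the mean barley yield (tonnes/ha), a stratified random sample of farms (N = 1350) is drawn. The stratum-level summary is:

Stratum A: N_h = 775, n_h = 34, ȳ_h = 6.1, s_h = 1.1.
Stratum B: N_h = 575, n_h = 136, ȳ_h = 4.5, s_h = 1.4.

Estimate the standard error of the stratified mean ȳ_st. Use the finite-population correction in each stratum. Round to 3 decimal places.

SE(ȳ_st) ≈ 0.115

V̂(ȳ_st) = Σ W_h² (1 − n_h/N_h) s_h²/n_h, with W_h = N_h/N and N = 1350:
  stratum A: (775/1350)²·(1 − 34/775)·1.1²/34 = 0.011214
  stratum B: (575/1350)²·(1 − 136/575)·1.4²/136 = 0.0019961
V̂(ȳ_st) = 0.0132101
SE(ȳ_st) = √0.0132101 = 0.114935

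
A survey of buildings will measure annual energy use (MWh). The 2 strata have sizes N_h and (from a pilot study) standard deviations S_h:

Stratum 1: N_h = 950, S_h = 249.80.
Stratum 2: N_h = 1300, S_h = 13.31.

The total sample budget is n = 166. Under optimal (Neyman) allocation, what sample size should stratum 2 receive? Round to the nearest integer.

11

Neyman allocation: n_h = n · N_h S_h / Σ N_i S_i, with n = 166.
  stratum 1: N_h·S_h = 950·249.80 = 237310.00
  stratum 2: N_h·S_h = 1300·13.31 = 17303.00
Σ N_h S_h = 254613.00
n for stratum 2 = 166·17303.00/254613.00 = 11.281 → 11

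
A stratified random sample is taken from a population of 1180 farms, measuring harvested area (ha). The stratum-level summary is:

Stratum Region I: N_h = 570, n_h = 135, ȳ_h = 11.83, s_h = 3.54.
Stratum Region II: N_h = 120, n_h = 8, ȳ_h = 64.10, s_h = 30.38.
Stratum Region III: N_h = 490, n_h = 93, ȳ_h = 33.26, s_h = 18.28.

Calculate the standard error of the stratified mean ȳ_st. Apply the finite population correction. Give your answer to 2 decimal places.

SE(ȳ_st) ≈ 1.28

V̂(ȳ_st) = Σ W_h² (1 − n_h/N_h) s_h²/n_h, with W_h = N_h/N and N = 1180:
  stratum Region I: (570/1180)²·(1 − 135/570)·3.54²/135 = 0.01653
  stratum Region II: (120/1180)²·(1 − 8/120)·30.38²/8 = 1.11358
  stratum Region III: (490/1180)²·(1 − 93/490)·18.28²/93 = 0.501986
V̂(ȳ_st) = 1.63209
SE(ȳ_st) = √1.63209 = 1.27753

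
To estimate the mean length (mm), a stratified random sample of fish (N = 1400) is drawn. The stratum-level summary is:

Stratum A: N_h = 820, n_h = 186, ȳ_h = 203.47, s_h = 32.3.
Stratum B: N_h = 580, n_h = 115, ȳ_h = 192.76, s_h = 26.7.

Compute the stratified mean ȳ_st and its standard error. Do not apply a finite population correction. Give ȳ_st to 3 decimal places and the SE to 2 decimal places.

ȳ_st ≈ 199.033, SE ≈ 1.73

ȳ_st = Σ W_h ȳ_h = (820·203.47 + 580·192.76)/1400 = 199.03300
V̂(ȳ_st) = Σ W_h² s_h²/n_h, with W_h = N_h/N and N = 1400:
  stratum A: (820/1400)²·32.3²/186 = 1.92426
  stratum B: (580/1400)²·26.7²/115 = 1.06396
V̂(ȳ_st) = 2.98822
SE(ȳ_st) = √2.98822 = 1.72865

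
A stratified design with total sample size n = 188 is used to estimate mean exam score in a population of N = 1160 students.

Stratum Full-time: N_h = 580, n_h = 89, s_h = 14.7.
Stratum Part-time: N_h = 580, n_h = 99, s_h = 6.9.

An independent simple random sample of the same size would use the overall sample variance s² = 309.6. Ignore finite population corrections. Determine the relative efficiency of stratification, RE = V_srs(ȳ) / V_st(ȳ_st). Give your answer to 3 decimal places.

V̂(ȳ_st) = Σ W_h² s_h²/n_h, with W_h = N_h/N and N = 1160:
  stratum Full-time: (580/1160)²·14.7²/89 = 0.606994
  stratum Part-time: (580/1160)²·6.9²/99 = 0.120227
V_st = 0.727222
V_srs = s²/n = 309.6/188 = 1.64681
Relative efficiency = V_srs / V_st = 1.64681/0.727222 = 2.2645

RE ≈ 2.265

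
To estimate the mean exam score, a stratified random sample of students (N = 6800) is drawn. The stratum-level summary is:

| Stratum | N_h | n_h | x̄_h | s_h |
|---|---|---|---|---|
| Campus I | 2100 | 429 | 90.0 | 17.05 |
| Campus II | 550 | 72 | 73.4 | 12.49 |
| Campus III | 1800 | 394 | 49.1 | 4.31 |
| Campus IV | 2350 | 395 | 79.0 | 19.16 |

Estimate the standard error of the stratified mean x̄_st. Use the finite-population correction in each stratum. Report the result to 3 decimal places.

V̂(x̄_st) = Σ W_h² (1 − n_h/N_h) s_h²/n_h, with W_h = N_h/N and N = 6800:
  stratum Campus I: (2100/6800)²·(1 − 429/2100)·17.05²/429 = 0.0514244
  stratum Campus II: (550/6800)²·(1 − 72/550)·12.49²/72 = 0.0123187
  stratum Campus III: (1800/6800)²·(1 − 394/1800)·4.31²/394 = 0.00258047
  stratum Campus IV: (2350/6800)²·(1 − 395/2350)·19.16²/395 = 0.0923402
V̂(x̄_st) = 0.158664
SE(x̄_st) = √0.158664 = 0.398326

SE(x̄_st) ≈ 0.398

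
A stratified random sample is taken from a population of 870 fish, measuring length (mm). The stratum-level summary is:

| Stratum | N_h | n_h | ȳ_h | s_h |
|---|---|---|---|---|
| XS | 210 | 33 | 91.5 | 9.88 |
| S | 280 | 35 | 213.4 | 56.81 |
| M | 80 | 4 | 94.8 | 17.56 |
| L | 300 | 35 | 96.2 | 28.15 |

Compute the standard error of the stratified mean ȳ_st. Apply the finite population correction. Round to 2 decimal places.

SE(ȳ_st) ≈ 3.39

V̂(ȳ_st) = Σ W_h² (1 − n_h/N_h) s_h²/n_h, with W_h = N_h/N and N = 870:
  stratum XS: (210/870)²·(1 − 33/210)·9.88²/33 = 0.145263
  stratum S: (280/870)²·(1 − 35/280)·56.81²/35 = 8.35732
  stratum M: (80/870)²·(1 − 4/80)·17.56²/4 = 0.619233
  stratum L: (300/870)²·(1 − 35/300)·28.15²/35 = 2.37803
V̂(ȳ_st) = 11.4998
SE(ȳ_st) = √11.4998 = 3.39114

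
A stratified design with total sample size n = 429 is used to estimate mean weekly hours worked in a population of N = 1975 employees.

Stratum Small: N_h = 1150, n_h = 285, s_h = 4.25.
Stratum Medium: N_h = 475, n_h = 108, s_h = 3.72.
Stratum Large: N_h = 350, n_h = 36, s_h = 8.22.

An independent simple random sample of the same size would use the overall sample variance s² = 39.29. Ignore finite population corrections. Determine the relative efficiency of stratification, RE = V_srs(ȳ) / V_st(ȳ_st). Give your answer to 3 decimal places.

RE ≈ 1.043

V̂(ȳ_st) = Σ W_h² s_h²/n_h, with W_h = N_h/N and N = 1975:
  stratum Small: (1150/1975)²·4.25²/285 = 0.0214879
  stratum Medium: (475/1975)²·3.72²/108 = 0.00741165
  stratum Large: (350/1975)²·8.22²/36 = 0.0589445
V_st = 0.087844
V_srs = s²/n = 39.29/429 = 0.0915851
Relative efficiency = V_srs / V_st = 0.0915851/0.087844 = 1.0426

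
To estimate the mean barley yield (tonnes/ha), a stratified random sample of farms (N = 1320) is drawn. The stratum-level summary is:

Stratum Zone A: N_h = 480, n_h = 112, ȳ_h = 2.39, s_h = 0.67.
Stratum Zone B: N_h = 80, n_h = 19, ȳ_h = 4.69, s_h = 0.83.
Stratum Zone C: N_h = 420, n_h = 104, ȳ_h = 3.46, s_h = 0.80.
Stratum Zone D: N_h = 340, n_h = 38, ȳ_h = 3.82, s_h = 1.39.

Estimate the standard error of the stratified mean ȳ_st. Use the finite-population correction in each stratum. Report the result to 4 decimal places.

V̂(ȳ_st) = Σ W_h² (1 − n_h/N_h) s_h²/n_h, with W_h = N_h/N and N = 1320:
  stratum Zone A: (480/1320)²·(1 − 112/480)·0.67²/112 = 0.000406324
  stratum Zone B: (80/1320)²·(1 − 19/80)·0.83²/19 = 0.000101549
  stratum Zone C: (420/1320)²·(1 − 104/420)·0.80²/104 = 0.000468743
  stratum Zone D: (340/1320)²·(1 − 38/340)·1.39²/38 = 0.00299629
V̂(ȳ_st) = 0.00397291
SE(ȳ_st) = √0.00397291 = 0.063031

SE(ȳ_st) ≈ 0.0630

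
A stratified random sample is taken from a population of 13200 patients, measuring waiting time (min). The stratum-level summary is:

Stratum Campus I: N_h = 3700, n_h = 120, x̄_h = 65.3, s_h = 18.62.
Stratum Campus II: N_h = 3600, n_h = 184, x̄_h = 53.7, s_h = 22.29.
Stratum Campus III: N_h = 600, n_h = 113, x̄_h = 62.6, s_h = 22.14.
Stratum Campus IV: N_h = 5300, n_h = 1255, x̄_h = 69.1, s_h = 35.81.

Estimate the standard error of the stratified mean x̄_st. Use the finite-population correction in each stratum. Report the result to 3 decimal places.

SE(x̄_st) ≈ 0.737

V̂(x̄_st) = Σ W_h² (1 − n_h/N_h) s_h²/n_h, with W_h = N_h/N and N = 13200:
  stratum Campus I: (3700/13200)²·(1 − 120/3700)·18.62²/120 = 0.219642
  stratum Campus II: (3600/13200)²·(1 − 184/3600)·22.29²/184 = 0.190579
  stratum Campus III: (600/13200)²·(1 − 113/600)·22.14²/113 = 0.0072746
  stratum Campus IV: (5300/13200)²·(1 − 1255/5300)·35.81²/1255 = 0.125722
V̂(x̄_st) = 0.543217
SE(x̄_st) = √0.543217 = 0.737033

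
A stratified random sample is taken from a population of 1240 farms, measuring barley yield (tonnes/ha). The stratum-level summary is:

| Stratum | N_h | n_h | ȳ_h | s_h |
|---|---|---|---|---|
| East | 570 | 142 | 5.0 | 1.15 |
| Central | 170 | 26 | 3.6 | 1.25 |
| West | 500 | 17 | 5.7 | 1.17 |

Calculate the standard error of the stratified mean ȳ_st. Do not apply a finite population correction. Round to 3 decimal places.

V̂(ȳ_st) = Σ W_h² s_h²/n_h, with W_h = N_h/N and N = 1240:
  stratum East: (570/1240)²·1.15²/142 = 0.00196795
  stratum Central: (170/1240)²·1.25²/26 = 0.00112954
  stratum West: (500/1240)²·1.17²/17 = 0.0130924
V̂(ȳ_st) = 0.0161899
SE(ȳ_st) = √0.0161899 = 0.12724

SE(ȳ_st) ≈ 0.127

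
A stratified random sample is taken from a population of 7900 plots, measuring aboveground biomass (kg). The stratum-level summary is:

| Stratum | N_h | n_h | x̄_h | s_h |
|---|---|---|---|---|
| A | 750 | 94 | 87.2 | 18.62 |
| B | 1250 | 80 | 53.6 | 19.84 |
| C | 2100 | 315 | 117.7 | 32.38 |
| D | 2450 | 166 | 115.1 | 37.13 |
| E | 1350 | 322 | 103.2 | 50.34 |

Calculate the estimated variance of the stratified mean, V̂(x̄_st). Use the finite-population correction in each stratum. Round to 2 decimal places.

V̂(x̄_st) = Σ W_h² (1 − n_h/N_h) s_h²/n_h, with W_h = N_h/N and N = 7900:
  stratum A: (750/7900)²·(1 − 94/750)·18.62²/94 = 0.0290765
  stratum B: (1250/7900)²·(1 − 80/1250)·19.84²/80 = 0.115302
  stratum C: (2100/7900)²·(1 − 315/2100)·32.38²/315 = 0.199916
  stratum D: (2450/7900)²·(1 − 166/2450)·37.13²/166 = 0.744646
  stratum E: (1350/7900)²·(1 − 322/1350)·50.34²/322 = 0.175002
V̂(x̄_st) = 1.26394

V̂(x̄_st) ≈ 1.26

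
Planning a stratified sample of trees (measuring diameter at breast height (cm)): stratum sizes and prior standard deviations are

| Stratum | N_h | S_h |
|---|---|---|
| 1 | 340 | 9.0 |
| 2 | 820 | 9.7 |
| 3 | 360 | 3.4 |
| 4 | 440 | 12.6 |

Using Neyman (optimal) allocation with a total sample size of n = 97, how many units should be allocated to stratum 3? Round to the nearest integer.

Neyman allocation: n_h = n · N_h S_h / Σ N_i S_i, with n = 97.
  stratum 1: N_h·S_h = 340·9.0 = 3060.00
  stratum 2: N_h·S_h = 820·9.7 = 7954.00
  stratum 3: N_h·S_h = 360·3.4 = 1224.00
  stratum 4: N_h·S_h = 440·12.6 = 5544.00
Σ N_h S_h = 17782.00
n for stratum 3 = 97·1224.00/17782.00 = 6.677 → 7

7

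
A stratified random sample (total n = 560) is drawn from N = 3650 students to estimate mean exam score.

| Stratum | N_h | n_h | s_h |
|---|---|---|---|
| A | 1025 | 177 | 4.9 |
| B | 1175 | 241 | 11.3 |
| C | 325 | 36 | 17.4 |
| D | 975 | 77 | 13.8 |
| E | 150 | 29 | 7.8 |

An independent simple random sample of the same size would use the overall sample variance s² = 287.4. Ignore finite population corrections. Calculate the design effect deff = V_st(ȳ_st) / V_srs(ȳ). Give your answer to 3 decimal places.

deff ≈ 0.609

V̂(ȳ_st) = Σ W_h² s_h²/n_h, with W_h = N_h/N and N = 3650:
  stratum A: (1025/3650)²·4.9²/177 = 0.0106975
  stratum B: (1175/3650)²·11.3²/241 = 0.0549073
  stratum C: (325/3650)²·17.4²/36 = 0.0666771
  stratum D: (975/3650)²·13.8²/77 = 0.176478
  stratum E: (150/3650)²·7.8²/29 = 0.00354314
V_st = 0.312303
V_srs = s²/n = 287.4/560 = 0.513214
deff = V_st / V_srs = 0.312303/0.513214 = 0.6085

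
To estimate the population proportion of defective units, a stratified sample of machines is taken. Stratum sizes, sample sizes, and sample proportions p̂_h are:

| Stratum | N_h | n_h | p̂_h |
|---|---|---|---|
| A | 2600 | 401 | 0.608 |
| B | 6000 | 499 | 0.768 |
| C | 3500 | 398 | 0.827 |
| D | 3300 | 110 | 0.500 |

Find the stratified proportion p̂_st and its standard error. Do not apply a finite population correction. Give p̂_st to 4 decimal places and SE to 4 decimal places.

N = 15400; stratum weights W_h = N_h/N.
p̂_st = Σ W_h p̂_h = (2600·0.608 + 6000·0.768 + 3500·0.827 + 3300·0.500)/15400 = 0.69697
V̂(p̂_st) = Σ W_h² p̂_h(1−p̂_h)/(n_h−1):
  stratum A: (2600/15400)²·0.608·0.392/400 = 1.69838e-05
  stratum B: (6000/15400)²·0.768·0.232/498 = 5.43101e-05
  stratum C: (3500/15400)²·0.827·0.173/397 = 1.86147e-05
  stratum D: (3300/15400)²·0.500·0.500/109 = 0.000105317
V̂(p̂_st) = 0.000195226; SE = √V̂ = 0.0139723

p̂_st ≈ 0.6970, SE ≈ 0.0140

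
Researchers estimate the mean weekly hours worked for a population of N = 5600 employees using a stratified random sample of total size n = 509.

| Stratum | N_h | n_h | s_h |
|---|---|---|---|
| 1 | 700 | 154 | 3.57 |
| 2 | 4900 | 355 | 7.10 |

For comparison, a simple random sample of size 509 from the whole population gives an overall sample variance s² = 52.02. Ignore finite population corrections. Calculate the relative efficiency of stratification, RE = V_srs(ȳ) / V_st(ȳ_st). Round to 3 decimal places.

V̂(ȳ_st) = Σ W_h² s_h²/n_h, with W_h = N_h/N and N = 5600:
  stratum 1: (700/5600)²·3.57²/154 = 0.00129311
  stratum 2: (4900/5600)²·7.10²/355 = 0.108719
V_st = 0.110012
V_srs = s²/n = 52.02/509 = 0.1022
Relative efficiency = V_srs / V_st = 0.1022/0.110012 = 0.9290

RE ≈ 0.929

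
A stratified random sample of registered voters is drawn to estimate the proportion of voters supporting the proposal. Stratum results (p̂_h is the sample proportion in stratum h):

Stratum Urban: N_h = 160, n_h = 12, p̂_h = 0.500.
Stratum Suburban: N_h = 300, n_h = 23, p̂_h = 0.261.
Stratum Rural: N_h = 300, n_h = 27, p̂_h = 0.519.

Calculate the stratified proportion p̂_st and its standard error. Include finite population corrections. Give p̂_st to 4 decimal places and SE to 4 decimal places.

p̂_st ≈ 0.4132, SE ≈ 0.0596

N = 760; stratum weights W_h = N_h/N.
p̂_st = Σ W_h p̂_h = (160·0.500 + 300·0.261 + 300·0.519)/760 = 0.41316
V̂(p̂_st) = Σ W_h² (1 − n_h/N_h) p̂_h(1−p̂_h)/(n_h−1):
  stratum Urban: (160/760)²·(1 − 12/160)·0.500·0.500/11 = 0.000931755
  stratum Suburban: (300/760)²·(1 − 23/300)·0.261·0.739/22 = 0.00126135
  stratum Rural: (300/760)²·(1 − 27/300)·0.519·0.481/26 = 0.00136143
V̂(p̂_st) = 0.00355454; SE = √V̂ = 0.0596199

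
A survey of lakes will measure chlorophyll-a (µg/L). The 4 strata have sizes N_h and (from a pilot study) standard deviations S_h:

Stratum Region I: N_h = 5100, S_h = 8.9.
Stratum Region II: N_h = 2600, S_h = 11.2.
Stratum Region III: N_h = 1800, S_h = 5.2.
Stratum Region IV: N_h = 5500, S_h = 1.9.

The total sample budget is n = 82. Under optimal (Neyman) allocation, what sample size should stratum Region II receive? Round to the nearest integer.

25

Neyman allocation: n_h = n · N_h S_h / Σ N_i S_i, with n = 82.
  stratum Region I: N_h·S_h = 5100·8.9 = 45390.00
  stratum Region II: N_h·S_h = 2600·11.2 = 29120.00
  stratum Region III: N_h·S_h = 1800·5.2 = 9360.00
  stratum Region IV: N_h·S_h = 5500·1.9 = 10450.00
Σ N_h S_h = 94320.00
n for stratum Region II = 82·29120.00/94320.00 = 25.316 → 25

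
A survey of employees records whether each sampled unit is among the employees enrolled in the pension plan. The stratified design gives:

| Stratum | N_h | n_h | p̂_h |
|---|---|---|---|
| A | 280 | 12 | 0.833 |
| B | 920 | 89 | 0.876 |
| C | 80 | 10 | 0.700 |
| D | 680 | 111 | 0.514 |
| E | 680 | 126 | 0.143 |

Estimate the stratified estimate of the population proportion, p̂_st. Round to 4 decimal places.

p̂_st ≈ 0.5841

N = 2640; stratum weights W_h = N_h/N.
p̂_st = Σ W_h p̂_h = (280·0.833 + 920·0.876 + 80·0.700 + 680·0.514 + 680·0.143)/2640 = 0.58406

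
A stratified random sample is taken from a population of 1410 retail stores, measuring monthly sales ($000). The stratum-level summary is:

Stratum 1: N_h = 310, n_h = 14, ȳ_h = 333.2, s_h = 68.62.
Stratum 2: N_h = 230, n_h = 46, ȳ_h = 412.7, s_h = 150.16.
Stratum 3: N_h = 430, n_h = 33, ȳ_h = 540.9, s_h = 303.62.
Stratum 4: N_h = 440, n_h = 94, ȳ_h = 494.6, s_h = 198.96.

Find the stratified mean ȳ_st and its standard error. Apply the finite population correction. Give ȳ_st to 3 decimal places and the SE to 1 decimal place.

ȳ_st ≈ 459.875, SE ≈ 17.3

ȳ_st = Σ W_h ȳ_h = (310·333.2 + 230·412.7 + 430·540.9 + 440·494.6)/1410 = 459.87518
V̂(ȳ_st) = Σ W_h² (1 − n_h/N_h) s_h²/n_h, with W_h = N_h/N and N = 1410:
  stratum 1: (310/1410)²·(1 − 14/310)·68.62²/14 = 15.5235
  stratum 2: (230/1410)²·(1 − 46/230)·150.16²/46 = 10.4342
  stratum 3: (430/1410)²·(1 − 33/430)·303.62²/33 = 239.865
  stratum 4: (440/1410)²·(1 − 94/440)·198.96²/94 = 32.2474
V̂(ȳ_st) = 298.07
SE(ȳ_st) = √298.07 = 17.2647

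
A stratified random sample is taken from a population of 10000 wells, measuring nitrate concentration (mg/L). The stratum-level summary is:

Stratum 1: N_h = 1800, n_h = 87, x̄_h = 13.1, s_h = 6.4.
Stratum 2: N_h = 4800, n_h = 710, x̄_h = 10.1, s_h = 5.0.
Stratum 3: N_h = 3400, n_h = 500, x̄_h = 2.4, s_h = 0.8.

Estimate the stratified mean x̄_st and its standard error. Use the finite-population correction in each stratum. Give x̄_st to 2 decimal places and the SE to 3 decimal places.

x̄_st = Σ W_h x̄_h = (1800·13.1 + 4800·10.1 + 3400·2.4)/10000 = 8.02200
V̂(x̄_st) = Σ W_h² (1 − n_h/N_h) s_h²/n_h, with W_h = N_h/N and N = 10000:
  stratum 1: (1800/10000)²·(1 − 87/1800)·6.4²/87 = 0.0145168
  stratum 2: (4800/10000)²·(1 − 710/4800)·5.0²/710 = 0.00691268
  stratum 3: (3400/10000)²·(1 − 500/3400)·0.8²/500 = 0.000126208
V̂(x̄_st) = 0.0215557
SE(x̄_st) = √0.0215557 = 0.146819

x̄_st ≈ 8.02, SE ≈ 0.147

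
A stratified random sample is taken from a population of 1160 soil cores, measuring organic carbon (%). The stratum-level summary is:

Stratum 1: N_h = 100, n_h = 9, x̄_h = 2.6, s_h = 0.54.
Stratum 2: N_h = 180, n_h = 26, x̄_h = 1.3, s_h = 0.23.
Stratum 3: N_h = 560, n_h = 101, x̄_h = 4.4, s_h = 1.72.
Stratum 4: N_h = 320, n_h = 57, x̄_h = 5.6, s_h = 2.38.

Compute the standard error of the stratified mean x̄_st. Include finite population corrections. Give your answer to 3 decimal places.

SE(x̄_st) ≈ 0.110

V̂(x̄_st) = Σ W_h² (1 − n_h/N_h) s_h²/n_h, with W_h = N_h/N and N = 1160:
  stratum 1: (100/1160)²·(1 − 9/100)·0.54²/9 = 0.000219114
  stratum 2: (180/1160)²·(1 − 26/180)·0.23²/26 = 4.1914e-05
  stratum 3: (560/1160)²·(1 − 101/560)·1.72²/101 = 0.00559526
  stratum 4: (320/1160)²·(1 − 57/320)·2.38²/57 = 0.0062154
V̂(x̄_st) = 0.0120717
SE(x̄_st) = √0.0120717 = 0.109871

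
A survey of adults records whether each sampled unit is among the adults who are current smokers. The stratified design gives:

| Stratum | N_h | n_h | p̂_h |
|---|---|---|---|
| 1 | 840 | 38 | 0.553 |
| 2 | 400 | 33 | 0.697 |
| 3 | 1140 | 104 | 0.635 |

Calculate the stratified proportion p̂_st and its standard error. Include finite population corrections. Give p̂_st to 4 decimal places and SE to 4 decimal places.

p̂_st ≈ 0.6165, SE ≈ 0.0379

N = 2380; stratum weights W_h = N_h/N.
p̂_st = Σ W_h p̂_h = (840·0.553 + 400·0.697 + 1140·0.635)/2380 = 0.61648
V̂(p̂_st) = Σ W_h² (1 − n_h/N_h) p̂_h(1−p̂_h)/(n_h−1):
  stratum 1: (840/2380)²·(1 − 38/840)·0.553·0.447/37 = 0.000794567
  stratum 2: (400/2380)²·(1 − 33/400)·0.697·0.303/32 = 0.00017104
  stratum 3: (1140/2380)²·(1 − 104/1140)·0.635·0.365/103 = 0.000469181
V̂(p̂_st) = 0.00143479; SE = √V̂ = 0.0378786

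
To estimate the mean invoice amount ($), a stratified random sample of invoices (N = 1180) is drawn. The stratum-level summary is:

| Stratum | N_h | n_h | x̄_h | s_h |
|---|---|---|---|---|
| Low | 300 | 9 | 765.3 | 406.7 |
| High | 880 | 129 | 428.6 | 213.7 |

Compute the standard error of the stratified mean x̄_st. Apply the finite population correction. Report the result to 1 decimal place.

SE(x̄_st) ≈ 36.3

V̂(x̄_st) = Σ W_h² (1 − n_h/N_h) s_h²/n_h, with W_h = N_h/N and N = 1180:
  stratum Low: (300/1180)²·(1 − 9/300)·406.7²/9 = 1152.27
  stratum High: (880/1180)²·(1 − 129/880)·213.7²/129 = 168.027
V̂(x̄_st) = 1320.3
SE(x̄_st) = √1320.3 = 36.336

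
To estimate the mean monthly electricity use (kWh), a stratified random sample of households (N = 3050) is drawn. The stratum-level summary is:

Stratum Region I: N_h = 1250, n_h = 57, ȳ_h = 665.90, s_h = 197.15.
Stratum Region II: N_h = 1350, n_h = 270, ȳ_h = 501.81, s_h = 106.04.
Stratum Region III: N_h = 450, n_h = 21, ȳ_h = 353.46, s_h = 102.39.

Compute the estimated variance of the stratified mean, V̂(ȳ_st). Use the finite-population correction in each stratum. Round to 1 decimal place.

V̂(ȳ_st) = Σ W_h² (1 − n_h/N_h) s_h²/n_h, with W_h = N_h/N and N = 3050:
  stratum Region I: (1250/3050)²·(1 − 57/1250)·197.15²/57 = 109.312
  stratum Region II: (1350/3050)²·(1 − 270/1350)·106.04²/270 = 6.5273
  stratum Region III: (450/3050)²·(1 − 21/450)·102.39²/21 = 10.3601
V̂(ȳ_st) = 126.2

V̂(ȳ_st) ≈ 126.2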